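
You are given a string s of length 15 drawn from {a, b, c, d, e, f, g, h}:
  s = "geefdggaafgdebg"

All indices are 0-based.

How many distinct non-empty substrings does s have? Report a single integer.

sorted suffixes:
  #0 SA[0]=7  'aafgdebg'
  #1 SA[1]=8  'afgdebg'
  #2 SA[2]=13  'bg'
  #3 SA[3]=11  'debg'
  #4 SA[4]=4  'dggaafgdebg'
  #5 SA[5]=12  'ebg'
  #6 SA[6]=1  'eefdggaafgdebg'
  #7 SA[7]=2  'efdggaafgdebg'
  #8 SA[8]=3  'fdggaafgdebg'
  #9 SA[9]=9  'fgdebg'
  #10 SA[10]=14  'g'
  #11 SA[11]=6  'gaafgdebg'
  #12 SA[12]=10  'gdebg'
  #13 SA[13]=0  'geefdggaafgdebg'
  #14 SA[14]=5  'ggaafgdebg'

SA = [7, 8, 13, 11, 4, 12, 1, 2, 3, 9, 14, 6, 10, 0, 5]
[i] adj suffixes → lcp
  [1] 7/8 → 1 ('a')
  [2] 8/13 → 0 ('')
  [3] 13/11 → 0 ('')
  [4] 11/4 → 1 ('d')
  [5] 4/12 → 0 ('')
  [6] 12/1 → 1 ('e')
  [7] 1/2 → 1 ('e')
  [8] 2/3 → 0 ('')
  [9] 3/9 → 1 ('f')
  [10] 9/14 → 0 ('')
  [11] 14/6 → 1 ('g')
  [12] 6/10 → 1 ('g')
  [13] 10/0 → 1 ('g')
  [14] 0/5 → 1 ('g')

n(n+1)/2 = 15·16/2 = 120
Σ LCP = 0 + 1 + 0 + 0 + 1 + 0 + 1 + 1 + 0 + 1 + 0 + 1 + 1 + 1 + 1 = 9
distinct = 120 − 9 = 111

111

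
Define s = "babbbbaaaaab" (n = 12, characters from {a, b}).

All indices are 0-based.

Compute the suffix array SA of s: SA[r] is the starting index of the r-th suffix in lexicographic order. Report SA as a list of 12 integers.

[6, 7, 8, 9, 10, 1, 11, 5, 0, 4, 3, 2]

sorted suffixes:
  #0 SA[0]=6  'aaaaab'
  #1 SA[1]=7  'aaaab'
  #2 SA[2]=8  'aaab'
  #3 SA[3]=9  'aab'
  #4 SA[4]=10  'ab'
  #5 SA[5]=1  'abbbbaaaaab'
  #6 SA[6]=11  'b'
  #7 SA[7]=5  'baaaaab'
  #8 SA[8]=0  'babbbbaaaaab'
  #9 SA[9]=4  'bbaaaaab'
  #10 SA[10]=3  'bbbaaaaab'
  #11 SA[11]=2  'bbbbaaaaab'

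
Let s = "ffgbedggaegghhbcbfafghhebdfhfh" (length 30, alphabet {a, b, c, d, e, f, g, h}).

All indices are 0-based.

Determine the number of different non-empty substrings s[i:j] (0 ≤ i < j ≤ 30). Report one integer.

437

sorted suffixes:
  #0 SA[0]=8  'aegghhbcbfafghhebdfhfh'
  #1 SA[1]=18  'afghhebdfhfh'
  #2 SA[2]=14  'bcbfafghhebdfhfh'
  #3 SA[3]=24  'bdfhfh'
  #4 SA[4]=3  'bedggaegghhbcbfafghhebdfhfh'
  #5 SA[5]=16  'bfafghhebdfhfh'
  #6 SA[6]=15  'cbfafghhebdfhfh'
  #7 SA[7]=25  'dfhfh'
  #8 SA[8]=5  'dggaegghhbcbfafghhebdfhfh'
  #9 SA[9]=23  'ebdfhfh'
  #10 SA[10]=4  'edggaegghhbcbfafghhebdfhfh'
  #11 SA[11]=9  'egghhbcbfafghhebdfhfh'
  #12 SA[12]=17  'fafghhebdfhfh'
  #13 SA[13]=0  'ffgbedggaegghhbcbfafghhebdfhfh'
  #14 SA[14]=1  'fgbedggaegghhbcbfafghhebdfhfh'
  #15 SA[15]=19  'fghhebdfhfh'
  #16 SA[16]=28  'fh'
  #17 SA[17]=26  'fhfh'
  #18 SA[18]=7  'gaegghhbcbfafghhebdfhfh'
  #19 SA[19]=2  'gbedggaegghhbcbfafghhebdfhfh'
  #20 SA[20]=6  'ggaegghhbcbfafghhebdfhfh'
  #21 SA[21]=10  'gghhbcbfafghhebdfhfh'
  #22 SA[22]=11  'ghhbcbfafghhebdfhfh'
  #23 SA[23]=20  'ghhebdfhfh'
  #24 SA[24]=29  'h'
  #25 SA[25]=13  'hbcbfafghhebdfhfh'
  #26 SA[26]=22  'hebdfhfh'
  #27 SA[27]=27  'hfh'
  #28 SA[28]=12  'hhbcbfafghhebdfhfh'
  #29 SA[29]=21  'hhebdfhfh'

SA = [8, 18, 14, 24, 3, 16, 15, 25, 5, 23, 4, 9, 17, 0, 1, 19, 28, 26, 7, 2, 6, 10, 11, 20, 29, 13, 22, 27, 12, 21]
rank  pair      lcp
   1  s[8:],s[18:]  1  'a'
   2  s[18:],s[14:]  0  ''
   3  s[14:],s[24:]  1  'b'
   4  s[24:],s[3:]  1  'b'
   5  s[3:],s[16:]  1  'b'
   6  s[16:],s[15:]  0  ''
   7  s[15:],s[25:]  0  ''
   8  s[25:],s[5:]  1  'd'
   9  s[5:],s[23:]  0  ''
  10  s[23:],s[4:]  1  'e'
  11  s[4:],s[9:]  1  'e'
  12  s[9:],s[17:]  0  ''
  13  s[17:],s[0:]  1  'f'
  14  s[0:],s[1:]  1  'f'
  15  s[1:],s[19:]  2  'fg'
  16  s[19:],s[28:]  1  'f'
  17  s[28:],s[26:]  2  'fh'
  18  s[26:],s[7:]  0  ''
  19  s[7:],s[2:]  1  'g'
  20  s[2:],s[6:]  1  'g'
  21  s[6:],s[10:]  2  'gg'
  22  s[10:],s[11:]  1  'g'
  23  s[11:],s[20:]  3  'ghh'
  24  s[20:],s[29:]  0  ''
  25  s[29:],s[13:]  1  'h'
  26  s[13:],s[22:]  1  'h'
  27  s[22:],s[27:]  1  'h'
  28  s[27:],s[12:]  1  'h'
  29  s[12:],s[21:]  2  'hh'

n(n+1)/2 = 30·31/2 = 465
Σ LCP = 0 + 1 + 0 + 1 + 1 + 1 + 0 + 0 + 1 + 0 + 1 + 1 + 0 + 1 + 1 + 2 + 1 + 2 + 0 + 1 + 1 + 2 + 1 + 3 + 0 + 1 + 1 + 1 + 1 + 2 = 28
distinct = 465 − 28 = 437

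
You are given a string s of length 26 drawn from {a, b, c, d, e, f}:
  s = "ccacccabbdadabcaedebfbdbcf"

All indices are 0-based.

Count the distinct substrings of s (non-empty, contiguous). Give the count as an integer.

322

rank | idx | suffix
   0 |   6 | abbdadabcaedebfbdbcf
   1 |  12 | abcaedebfbdbcf
   2 |   2 | acccabbdadabcaedebfbdbcf
   3 |  10 | adabcaedebfbdbcf
   4 |  15 | aedebfbdbcf
   5 |   7 | bbdadabcaedebfbdbcf
   6 |  13 | bcaedebfbdbcf
   7 |  23 | bcf
   8 |   8 | bdadabcaedebfbdbcf
   9 |  21 | bdbcf
  10 |  19 | bfbdbcf
  11 |   5 | cabbdadabcaedebfbdbcf
  12 |   1 | cacccabbdadabcaedebfbdbcf
  13 |  14 | caedebfbdbcf
  14 |   4 | ccabbdadabcaedebfbdbcf
  15 |   0 | ccacccabbdadabcaedebfbdbcf
  16 |   3 | cccabbdadabcaedebfbdbcf
  17 |  24 | cf
  18 |  11 | dabcaedebfbdbcf
  19 |   9 | dadabcaedebfbdbcf
  20 |  22 | dbcf
  21 |  17 | debfbdbcf
  22 |  18 | ebfbdbcf
  23 |  16 | edebfbdbcf
  24 |  25 | f
  25 |  20 | fbdbcf

SA = [6, 12, 2, 10, 15, 7, 13, 23, 8, 21, 19, 5, 1, 14, 4, 0, 3, 24, 11, 9, 22, 17, 18, 16, 25, 20]
rank  pair      lcp
   1  s[6:],s[12:]  2  'ab'
   2  s[12:],s[2:]  1  'a'
   3  s[2:],s[10:]  1  'a'
   4  s[10:],s[15:]  1  'a'
   5  s[15:],s[7:]  0  ''
   6  s[7:],s[13:]  1  'b'
   7  s[13:],s[23:]  2  'bc'
   8  s[23:],s[8:]  1  'b'
   9  s[8:],s[21:]  2  'bd'
  10  s[21:],s[19:]  1  'b'
  11  s[19:],s[5:]  0  ''
  12  s[5:],s[1:]  2  'ca'
  13  s[1:],s[14:]  2  'ca'
  14  s[14:],s[4:]  1  'c'
  15  s[4:],s[0:]  3  'cca'
  16  s[0:],s[3:]  2  'cc'
  17  s[3:],s[24:]  1  'c'
  18  s[24:],s[11:]  0  ''
  19  s[11:],s[9:]  2  'da'
  20  s[9:],s[22:]  1  'd'
  21  s[22:],s[17:]  1  'd'
  22  s[17:],s[18:]  0  ''
  23  s[18:],s[16:]  1  'e'
  24  s[16:],s[25:]  0  ''
  25  s[25:],s[20:]  1  'f'

n(n+1)/2 = 26·27/2 = 351
Σ LCP = 0 + 2 + 1 + 1 + 1 + 0 + 1 + 2 + 1 + 2 + 1 + 0 + 2 + 2 + 1 + 3 + 2 + 1 + 0 + 2 + 1 + 1 + 0 + 1 + 0 + 1 = 29
distinct = 351 − 29 = 322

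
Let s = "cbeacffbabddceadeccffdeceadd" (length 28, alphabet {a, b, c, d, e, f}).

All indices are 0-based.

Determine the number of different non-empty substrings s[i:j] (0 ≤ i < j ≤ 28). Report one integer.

rank | idx | suffix
   0 |   8 | abddceadeccffdeceadd
   1 |   3 | acffbabddceadeccffdeceadd
   2 |  25 | add
   3 |  14 | adeccffdeceadd
   4 |   7 | babddceadeccffdeceadd
   5 |   9 | bddceadeccffdeceadd
   6 |   1 | beacffbabddceadeccffdeceadd
   7 |   0 | cbeacffbabddceadeccffdeceadd
   8 |  17 | ccffdeceadd
   9 |  23 | ceadd
  10 |  12 | ceadeccffdeceadd
  11 |   4 | cffbabddceadeccffdeceadd
  12 |  18 | cffdeceadd
  13 |  27 | d
  14 |  11 | dceadeccffdeceadd
  15 |  26 | dd
  16 |  10 | ddceadeccffdeceadd
  17 |  15 | deccffdeceadd
  18 |  21 | deceadd
  19 |   2 | eacffbabddceadeccffdeceadd
  20 |  24 | eadd
  21 |  13 | eadeccffdeceadd
  22 |  16 | eccffdeceadd
  23 |  22 | eceadd
  24 |   6 | fbabddceadeccffdeceadd
  25 |  20 | fdeceadd
  26 |   5 | ffbabddceadeccffdeceadd
  27 |  19 | ffdeceadd

SA = [8, 3, 25, 14, 7, 9, 1, 0, 17, 23, 12, 4, 18, 27, 11, 26, 10, 15, 21, 2, 24, 13, 16, 22, 6, 20, 5, 19]
rank  pair      lcp
   1  s[8:],s[3:]  1  'a'
   2  s[3:],s[25:]  1  'a'
   3  s[25:],s[14:]  2  'ad'
   4  s[14:],s[7:]  0  ''
   5  s[7:],s[9:]  1  'b'
   6  s[9:],s[1:]  1  'b'
   7  s[1:],s[0:]  0  ''
   8  s[0:],s[17:]  1  'c'
   9  s[17:],s[23:]  1  'c'
  10  s[23:],s[12:]  4  'cead'
  11  s[12:],s[4:]  1  'c'
  12  s[4:],s[18:]  3  'cff'
  13  s[18:],s[27:]  0  ''
  14  s[27:],s[11:]  1  'd'
  15  s[11:],s[26:]  1  'd'
  16  s[26:],s[10:]  2  'dd'
  17  s[10:],s[15:]  1  'd'
  18  s[15:],s[21:]  3  'dec'
  19  s[21:],s[2:]  0  ''
  20  s[2:],s[24:]  2  'ea'
  21  s[24:],s[13:]  3  'ead'
  22  s[13:],s[16:]  1  'e'
  23  s[16:],s[22:]  2  'ec'
  24  s[22:],s[6:]  0  ''
  25  s[6:],s[20:]  1  'f'
  26  s[20:],s[5:]  1  'f'
  27  s[5:],s[19:]  2  'ff'

n(n+1)/2 = 28·29/2 = 406
Σ LCP = 0 + 1 + 1 + 2 + 0 + 1 + 1 + 0 + 1 + 1 + 4 + 1 + 3 + 0 + 1 + 1 + 2 + 1 + 3 + 0 + 2 + 3 + 1 + 2 + 0 + 1 + 1 + 2 = 36
distinct = 406 − 36 = 370

370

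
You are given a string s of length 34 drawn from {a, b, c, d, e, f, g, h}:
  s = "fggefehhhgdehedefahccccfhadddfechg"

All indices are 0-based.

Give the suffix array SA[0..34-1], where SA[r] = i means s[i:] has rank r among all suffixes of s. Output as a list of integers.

[25, 17, 19, 20, 21, 22, 31, 26, 27, 14, 10, 28, 30, 13, 15, 3, 11, 5, 16, 29, 4, 0, 23, 33, 9, 2, 1, 24, 18, 12, 32, 8, 7, 6]

rank | idx | suffix
   0 |  25 | adddfechg
   1 |  17 | ahccccfhadddfechg
   2 |  19 | ccccfhadddfechg
   3 |  20 | cccfhadddfechg
   4 |  21 | ccfhadddfechg
   5 |  22 | cfhadddfechg
   6 |  31 | chg
   7 |  26 | dddfechg
   8 |  27 | ddfechg
   9 |  14 | defahccccfhadddfechg
  10 |  10 | dehedefahccccfhadddfechg
  11 |  28 | dfechg
  12 |  30 | echg
  13 |  13 | edefahccccfhadddfechg
  14 |  15 | efahccccfhadddfechg
  15 |   3 | efehhhgdehedefahccccfhadddfechg
  16 |  11 | ehedefahccccfhadddfechg
  17 |   5 | ehhhgdehedefahccccfhadddfechg
  18 |  16 | fahccccfhadddfechg
  19 |  29 | fechg
  20 |   4 | fehhhgdehedefahccccfhadddfechg
  21 |   0 | fggefehhhgdehedefahccccfhadddfechg
  22 |  23 | fhadddfechg
  23 |  33 | g
  24 |   9 | gdehedefahccccfhadddfechg
  25 |   2 | gefehhhgdehedefahccccfhadddfechg
  26 |   1 | ggefehhhgdehedefahccccfhadddfechg
  27 |  24 | hadddfechg
  28 |  18 | hccccfhadddfechg
  29 |  12 | hedefahccccfhadddfechg
  30 |  32 | hg
  31 |   8 | hgdehedefahccccfhadddfechg
  32 |   7 | hhgdehedefahccccfhadddfechg
  33 |   6 | hhhgdehedefahccccfhadddfechg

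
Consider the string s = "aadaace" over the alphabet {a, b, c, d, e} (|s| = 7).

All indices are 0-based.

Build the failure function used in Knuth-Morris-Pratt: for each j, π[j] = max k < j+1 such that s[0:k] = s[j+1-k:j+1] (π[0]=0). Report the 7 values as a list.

[0, 1, 0, 1, 2, 0, 0]

π[0] = 0
j=1 s[j]='a': π[1]=1 (border 'a')
j=2 s[j]='d': k: 1→0; π[2]=0 (border '')
j=3 s[j]='a': π[3]=1 (border 'a')
j=4 s[j]='a': π[4]=2 (border 'aa')
j=5 s[j]='c': k: 2→1→0; π[5]=0 (border '')
j=6 s[j]='e': π[6]=0 (border '')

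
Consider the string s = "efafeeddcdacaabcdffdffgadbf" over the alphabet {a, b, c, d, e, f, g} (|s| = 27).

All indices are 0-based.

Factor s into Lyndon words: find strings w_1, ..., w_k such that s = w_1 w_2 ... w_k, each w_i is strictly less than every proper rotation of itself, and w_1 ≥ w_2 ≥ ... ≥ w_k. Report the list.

emit factor 1: 'ef' (i=0, period=2)
emit factor 2: 'afeeddcd' (i=2, period=8)
emit factor 3: 'ac' (i=10, period=2)
emit factor 4: 'aabcdffdffgadbf' (i=12, period=15)

["ef", "afeeddcd", "ac", "aabcdffdffgadbf"]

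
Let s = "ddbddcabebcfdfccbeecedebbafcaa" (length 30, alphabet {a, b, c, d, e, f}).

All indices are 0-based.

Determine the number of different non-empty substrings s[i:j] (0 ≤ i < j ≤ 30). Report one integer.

rank→(start, suffix):
  0 → (29, 'a')
  1 → (28, 'aa')
  2 → (6, 'abebcfdfccbeecedebbafcaa')
  3 → (25, 'afcaa')
  4 → (24, 'bafcaa')
  5 → (23, 'bbafcaa')
  6 → (9, 'bcfdfccbeecedebbafcaa')
  7 → (2, 'bddcabebcfdfccbeecedebbafcaa')
  8 → (7, 'bebcfdfccbeecedebbafcaa')
  9 → (16, 'beecedebbafcaa')
  10 → (27, 'caa')
  11 → (5, 'cabebcfdfccbeecedebbafcaa')
  12 → (15, 'cbeecedebbafcaa')
  13 → (14, 'ccbeecedebbafcaa')
  14 → (19, 'cedebbafcaa')
  15 → (10, 'cfdfccbeecedebbafcaa')
  16 → (1, 'dbddcabebcfdfccbeecedebbafcaa')
  17 → (4, 'dcabebcfdfccbeecedebbafcaa')
  18 → (0, 'ddbddcabebcfdfccbeecedebbafcaa')
  19 → (3, 'ddcabebcfdfccbeecedebbafcaa')
  20 → (21, 'debbafcaa')
  21 → (12, 'dfccbeecedebbafcaa')
  22 → (22, 'ebbafcaa')
  23 → (8, 'ebcfdfccbeecedebbafcaa')
  24 → (18, 'ecedebbafcaa')
  25 → (20, 'edebbafcaa')
  26 → (17, 'eecedebbafcaa')
  27 → (26, 'fcaa')
  28 → (13, 'fccbeecedebbafcaa')
  29 → (11, 'fdfccbeecedebbafcaa')

SA = [29, 28, 6, 25, 24, 23, 9, 2, 7, 16, 27, 5, 15, 14, 19, 10, 1, 4, 0, 3, 21, 12, 22, 8, 18, 20, 17, 26, 13, 11]
[i] adj suffixes → lcp
  [1] 29/28 → 1 ('a')
  [2] 28/6 → 1 ('a')
  [3] 6/25 → 1 ('a')
  [4] 25/24 → 0 ('')
  [5] 24/23 → 1 ('b')
  [6] 23/9 → 1 ('b')
  [7] 9/2 → 1 ('b')
  [8] 2/7 → 1 ('b')
  [9] 7/16 → 2 ('be')
  [10] 16/27 → 0 ('')
  [11] 27/5 → 2 ('ca')
  [12] 5/15 → 1 ('c')
  [13] 15/14 → 1 ('c')
  [14] 14/19 → 1 ('c')
  [15] 19/10 → 1 ('c')
  [16] 10/1 → 0 ('')
  [17] 1/4 → 1 ('d')
  [18] 4/0 → 1 ('d')
  [19] 0/3 → 2 ('dd')
  [20] 3/21 → 1 ('d')
  [21] 21/12 → 1 ('d')
  [22] 12/22 → 0 ('')
  [23] 22/8 → 2 ('eb')
  [24] 8/18 → 1 ('e')
  [25] 18/20 → 1 ('e')
  [26] 20/17 → 1 ('e')
  [27] 17/26 → 0 ('')
  [28] 26/13 → 2 ('fc')
  [29] 13/11 → 1 ('f')

n(n+1)/2 = 30·31/2 = 465
Σ LCP = 0 + 1 + 1 + 1 + 0 + 1 + 1 + 1 + 1 + 2 + 0 + 2 + 1 + 1 + 1 + 1 + 0 + 1 + 1 + 2 + 1 + 1 + 0 + 2 + 1 + 1 + 1 + 0 + 2 + 1 = 29
distinct = 465 − 29 = 436

436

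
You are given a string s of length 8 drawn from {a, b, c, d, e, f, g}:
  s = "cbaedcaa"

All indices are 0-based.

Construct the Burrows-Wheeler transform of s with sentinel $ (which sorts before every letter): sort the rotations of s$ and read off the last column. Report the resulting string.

rank  rotation   last
    0  $cbaedcaa  a
    1  a$cbaedca  a
    2  aa$cbaedc  c
    3  aedcaa$cb  b
    4  baedcaa$c  c
    5  caa$cbaed  d
    6  cbaedcaa$  $
    7  dcaa$cbae  e
    8  edcaa$cba  a

aacbcd$ea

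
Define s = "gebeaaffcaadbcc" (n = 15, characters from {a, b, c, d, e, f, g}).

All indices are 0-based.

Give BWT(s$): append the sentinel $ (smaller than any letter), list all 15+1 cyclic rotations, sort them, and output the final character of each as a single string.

rank  rotation          last
    0  $gebeaaffcaadbcc  c
    1  aadbcc$gebeaaffc  c
    2  aaffcaadbcc$gebe  e
    3  adbcc$gebeaaffca  a
    4  affcaadbcc$gebea  a
    5  bcc$gebeaaffcaad  d
    6  beaaffcaadbcc$ge  e
    7  c$gebeaaffcaadbc  c
    8  caadbcc$gebeaaff  f
    9  cc$gebeaaffcaadb  b
   10  dbcc$gebeaaffcaa  a
   11  eaaffcaadbcc$geb  b
   12  ebeaaffcaadbcc$g  g
   13  fcaadbcc$gebeaaf  f
   14  ffcaadbcc$gebeaa  a
   15  gebeaaffcaadbcc$  $

cceaadecfbabgfa$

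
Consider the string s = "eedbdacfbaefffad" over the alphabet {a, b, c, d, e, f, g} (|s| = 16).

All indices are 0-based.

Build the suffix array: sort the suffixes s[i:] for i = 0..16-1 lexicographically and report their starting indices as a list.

rank | idx | suffix
   0 |   5 | acfbaefffad
   1 |  14 | ad
   2 |   9 | aefffad
   3 |   8 | baefffad
   4 |   3 | bdacfbaefffad
   5 |   6 | cfbaefffad
   6 |  15 | d
   7 |   4 | dacfbaefffad
   8 |   2 | dbdacfbaefffad
   9 |   1 | edbdacfbaefffad
  10 |   0 | eedbdacfbaefffad
  11 |  10 | efffad
  12 |  13 | fad
  13 |   7 | fbaefffad
  14 |  12 | ffad
  15 |  11 | fffad

[5, 14, 9, 8, 3, 6, 15, 4, 2, 1, 0, 10, 13, 7, 12, 11]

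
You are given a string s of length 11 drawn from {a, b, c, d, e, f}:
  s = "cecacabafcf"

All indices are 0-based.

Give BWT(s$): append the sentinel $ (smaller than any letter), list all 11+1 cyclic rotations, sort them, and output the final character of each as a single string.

rank  rotation      last
    0  $cecacabafcf  f
    1  abafcf$cecac  c
    2  acabafcf$cec  c
    3  afcf$cecacab  b
    4  bafcf$cecaca  a
    5  cabafcf$ceca  a
    6  cacabafcf$ce  e
    7  cecacabafcf$  $
    8  cf$cecacabaf  f
    9  ecacabafcf$c  c
   10  f$cecacabafc  c
   11  fcf$cecacaba  a

fccbaae$fcca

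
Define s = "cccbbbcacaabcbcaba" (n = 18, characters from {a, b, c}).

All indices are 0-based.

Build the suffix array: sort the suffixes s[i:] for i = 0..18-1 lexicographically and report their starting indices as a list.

[17, 9, 15, 10, 7, 16, 3, 4, 13, 5, 11, 8, 14, 6, 2, 12, 1, 0]

rank | idx | suffix
   0 |  17 | a
   1 |   9 | aabcbcaba
   2 |  15 | aba
   3 |  10 | abcbcaba
   4 |   7 | acaabcbcaba
   5 |  16 | ba
   6 |   3 | bbbcacaabcbcaba
   7 |   4 | bbcacaabcbcaba
   8 |  13 | bcaba
   9 |   5 | bcacaabcbcaba
  10 |  11 | bcbcaba
  11 |   8 | caabcbcaba
  12 |  14 | caba
  13 |   6 | cacaabcbcaba
  14 |   2 | cbbbcacaabcbcaba
  15 |  12 | cbcaba
  16 |   1 | ccbbbcacaabcbcaba
  17 |   0 | cccbbbcacaabcbcaba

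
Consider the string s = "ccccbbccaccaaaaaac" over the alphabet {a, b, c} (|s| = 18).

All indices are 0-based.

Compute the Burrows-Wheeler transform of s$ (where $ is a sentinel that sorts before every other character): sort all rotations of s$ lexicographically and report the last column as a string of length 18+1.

rank  rotation             last
    0  $ccccbbccaccaaaaaac  c
    1  aaaaaac$ccccbbccacc  c
    2  aaaaac$ccccbbccacca  a
    3  aaaac$ccccbbccaccaa  a
    4  aaac$ccccbbccaccaaa  a
    5  aac$ccccbbccaccaaaa  a
    6  ac$ccccbbccaccaaaaa  a
    7  accaaaaaac$ccccbbcc  c
    8  bbccaccaaaaaac$cccc  c
    9  bccaccaaaaaac$ccccb  b
   10  c$ccccbbccaccaaaaaa  a
   11  caaaaaac$ccccbbccac  c
   12  caccaaaaaac$ccccbbc  c
   13  cbbccaccaaaaaac$ccc  c
   14  ccaaaaaac$ccccbbcca  a
   15  ccaccaaaaaac$ccccbb  b
   16  ccbbccaccaaaaaac$cc  c
   17  cccbbccaccaaaaaac$c  c
   18  ccccbbccaccaaaaaac$  $

ccaaaaaccbacccabcc$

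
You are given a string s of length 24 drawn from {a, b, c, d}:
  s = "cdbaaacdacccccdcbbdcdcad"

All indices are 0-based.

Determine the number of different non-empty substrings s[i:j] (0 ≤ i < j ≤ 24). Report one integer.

266

rank | idx | suffix
   0 |   3 | aaacdacccccdcbbdcdcad
   1 |   4 | aacdacccccdcbbdcdcad
   2 |   8 | acccccdcbbdcdcad
   3 |   5 | acdacccccdcbbdcdcad
   4 |  22 | ad
   5 |   2 | baaacdacccccdcbbdcdcad
   6 |  16 | bbdcdcad
   7 |  17 | bdcdcad
   8 |  21 | cad
   9 |  15 | cbbdcdcad
  10 |   9 | cccccdcbbdcdcad
  11 |  10 | ccccdcbbdcdcad
  12 |  11 | cccdcbbdcdcad
  13 |  12 | ccdcbbdcdcad
  14 |   6 | cdacccccdcbbdcdcad
  15 |   0 | cdbaaacdacccccdcbbdcdcad
  16 |  19 | cdcad
  17 |  13 | cdcbbdcdcad
  18 |  23 | d
  19 |   7 | dacccccdcbbdcdcad
  20 |   1 | dbaaacdacccccdcbbdcdcad
  21 |  20 | dcad
  22 |  14 | dcbbdcdcad
  23 |  18 | dcdcad

SA = [3, 4, 8, 5, 22, 2, 16, 17, 21, 15, 9, 10, 11, 12, 6, 0, 19, 13, 23, 7, 1, 20, 14, 18]
rank  pair      lcp
   1  s[3:],s[4:]  2  'aa'
   2  s[4:],s[8:]  1  'a'
   3  s[8:],s[5:]  2  'ac'
   4  s[5:],s[22:]  1  'a'
   5  s[22:],s[2:]  0  ''
   6  s[2:],s[16:]  1  'b'
   7  s[16:],s[17:]  1  'b'
   8  s[17:],s[21:]  0  ''
   9  s[21:],s[15:]  1  'c'
  10  s[15:],s[9:]  1  'c'
  11  s[9:],s[10:]  4  'cccc'
  12  s[10:],s[11:]  3  'ccc'
  13  s[11:],s[12:]  2  'cc'
  14  s[12:],s[6:]  1  'c'
  15  s[6:],s[0:]  2  'cd'
  16  s[0:],s[19:]  2  'cd'
  17  s[19:],s[13:]  3  'cdc'
  18  s[13:],s[23:]  0  ''
  19  s[23:],s[7:]  1  'd'
  20  s[7:],s[1:]  1  'd'
  21  s[1:],s[20:]  1  'd'
  22  s[20:],s[14:]  2  'dc'
  23  s[14:],s[18:]  2  'dc'

n(n+1)/2 = 24·25/2 = 300
Σ LCP = 0 + 2 + 1 + 2 + 1 + 0 + 1 + 1 + 0 + 1 + 1 + 4 + 3 + 2 + 1 + 2 + 2 + 3 + 0 + 1 + 1 + 1 + 2 + 2 = 34
distinct = 300 − 34 = 266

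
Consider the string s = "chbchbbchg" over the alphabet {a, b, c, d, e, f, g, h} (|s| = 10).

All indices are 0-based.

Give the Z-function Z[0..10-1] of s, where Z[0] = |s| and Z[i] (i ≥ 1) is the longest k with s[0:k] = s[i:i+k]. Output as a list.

[10, 0, 0, 3, 0, 0, 0, 2, 0, 0]

Z[0]=10
i=1: outside box; Z[1]=0
i=2: outside box; Z[2]=0
i=3: outside box; Z[3]=3 extend→box=[3,6)
i=4: min(r-i=2, Z[1]=0)=0; Z[4]=0
i=5: min(r-i=1, Z[2]=0)=0; Z[5]=0
i=6: outside box; Z[6]=0
i=7: outside box; Z[7]=2 extend→box=[7,9)
i=8: min(r-i=1, Z[1]=0)=0; Z[8]=0
i=9: outside box; Z[9]=0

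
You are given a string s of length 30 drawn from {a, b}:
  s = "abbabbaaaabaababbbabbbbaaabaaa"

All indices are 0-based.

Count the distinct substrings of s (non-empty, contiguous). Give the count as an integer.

373

rank | idx | suffix
   0 |  29 | a
   1 |  28 | aa
   2 |  27 | aaa
   3 |   6 | aaaabaababbbabbbbaaabaaa
   4 |  23 | aaabaaa
   5 |   7 | aaabaababbbabbbbaaabaaa
   6 |  24 | aabaaa
   7 |   8 | aabaababbbabbbbaaabaaa
   8 |  11 | aababbbabbbbaaabaaa
   9 |  25 | abaaa
  10 |   9 | abaababbbabbbbaaabaaa
  11 |  12 | ababbbabbbbaaabaaa
  12 |   3 | abbaaaabaababbbabbbbaaabaaa
  13 |   0 | abbabbaaaabaababbbabbbbaaabaaa
  14 |  14 | abbbabbbbaaabaaa
  15 |  18 | abbbbaaabaaa
  16 |  26 | baaa
  17 |   5 | baaaabaababbbabbbbaaabaaa
  18 |  22 | baaabaaa
  19 |  10 | baababbbabbbbaaabaaa
  20 |   2 | babbaaaabaababbbabbbbaaabaaa
  21 |  13 | babbbabbbbaaabaaa
  22 |  17 | babbbbaaabaaa
  23 |   4 | bbaaaabaababbbabbbbaaabaaa
  24 |  21 | bbaaabaaa
  25 |   1 | bbabbaaaabaababbbabbbbaaabaaa
  26 |  16 | bbabbbbaaabaaa
  27 |  20 | bbbaaabaaa
  28 |  15 | bbbabbbbaaabaaa
  29 |  19 | bbbbaaabaaa

SA = [29, 28, 27, 6, 23, 7, 24, 8, 11, 25, 9, 12, 3, 0, 14, 18, 26, 5, 22, 10, 2, 13, 17, 4, 21, 1, 16, 20, 15, 19]
i: (SA[i-1],SA[i]) lcp shared
  1: (29,28) 1 'a'
  2: (28,27) 2 'aa'
  3: (27,6) 3 'aaa'
  4: (6,23) 3 'aaa'
  5: (23,7) 6 'aaabaa'
  6: (7,24) 2 'aa'
  7: (24,8) 5 'aabaa'
  8: (8,11) 4 'aaba'
  9: (11,25) 1 'a'
  10: (25,9) 4 'abaa'
  11: (9,12) 3 'aba'
  12: (12,3) 2 'ab'
  13: (3,0) 4 'abba'
  14: (0,14) 3 'abb'
  15: (14,18) 4 'abbb'
  16: (18,26) 0 ''
  17: (26,5) 4 'baaa'
  18: (5,22) 4 'baaa'
  19: (22,10) 3 'baa'
  20: (10,2) 2 'ba'
  21: (2,13) 4 'babb'
  22: (13,17) 5 'babbb'
  23: (17,4) 1 'b'
  24: (4,21) 5 'bbaaa'
  25: (21,1) 3 'bba'
  26: (1,16) 5 'bbabb'
  27: (16,20) 2 'bb'
  28: (20,15) 4 'bbba'
  29: (15,19) 3 'bbb'

n(n+1)/2 = 30·31/2 = 465
Σ LCP = 0 + 1 + 2 + 3 + 3 + 6 + 2 + 5 + 4 + 1 + 4 + 3 + 2 + 4 + 3 + 4 + 0 + 4 + 4 + 3 + 2 + 4 + 5 + 1 + 5 + 3 + 5 + 2 + 4 + 3 = 92
distinct = 465 − 92 = 373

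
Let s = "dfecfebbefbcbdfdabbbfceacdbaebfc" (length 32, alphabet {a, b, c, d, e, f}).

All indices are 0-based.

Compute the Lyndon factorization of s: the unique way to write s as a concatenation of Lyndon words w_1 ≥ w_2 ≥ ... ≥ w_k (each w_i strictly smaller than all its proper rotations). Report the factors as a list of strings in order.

["dfe", "cfe", "bbefbcbdfd", "abbbfceacdbaebfc"]

emit factor 1: 'dfe' (i=0, period=3)
emit factor 2: 'cfe' (i=3, period=3)
emit factor 3: 'bbefbcbdfd' (i=6, period=10)
emit factor 4: 'abbbfceacdbaebfc' (i=16, period=16)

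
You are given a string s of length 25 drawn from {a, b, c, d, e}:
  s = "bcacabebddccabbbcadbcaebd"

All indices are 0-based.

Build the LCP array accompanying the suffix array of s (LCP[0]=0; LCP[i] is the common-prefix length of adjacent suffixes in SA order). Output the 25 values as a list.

[0, 2, 1, 1, 1, 0, 2, 1, 3, 3, 1, 2, 1, 0, 3, 2, 2, 2, 1, 0, 1, 1, 1, 0, 3]

sorted suffixes:
  #0 SA[0]=12  'abbbcadbcaebd'
  #1 SA[1]=4  'abebddccabbbcadbcaebd'
  #2 SA[2]=2  'acabebddccabbbcadbcaebd'
  #3 SA[3]=17  'adbcaebd'
  #4 SA[4]=21  'aebd'
  #5 SA[5]=13  'bbbcadbcaebd'
  #6 SA[6]=14  'bbcadbcaebd'
  #7 SA[7]=0  'bcacabebddccabbbcadbcaebd'
  #8 SA[8]=15  'bcadbcaebd'
  #9 SA[9]=19  'bcaebd'
  #10 SA[10]=23  'bd'
  #11 SA[11]=7  'bddccabbbcadbcaebd'
  #12 SA[12]=5  'bebddccabbbcadbcaebd'
  #13 SA[13]=11  'cabbbcadbcaebd'
  #14 SA[14]=3  'cabebddccabbbcadbcaebd'
  #15 SA[15]=1  'cacabebddccabbbcadbcaebd'
  #16 SA[16]=16  'cadbcaebd'
  #17 SA[17]=20  'caebd'
  #18 SA[18]=10  'ccabbbcadbcaebd'
  #19 SA[19]=24  'd'
  #20 SA[20]=18  'dbcaebd'
  #21 SA[21]=9  'dccabbbcadbcaebd'
  #22 SA[22]=8  'ddccabbbcadbcaebd'
  #23 SA[23]=22  'ebd'
  #24 SA[24]=6  'ebddccabbbcadbcaebd'

SA = [12, 4, 2, 17, 21, 13, 14, 0, 15, 19, 23, 7, 5, 11, 3, 1, 16, 20, 10, 24, 18, 9, 8, 22, 6]
i: (SA[i-1],SA[i]) lcp shared
  1: (12,4) 2 'ab'
  2: (4,2) 1 'a'
  3: (2,17) 1 'a'
  4: (17,21) 1 'a'
  5: (21,13) 0 ''
  6: (13,14) 2 'bb'
  7: (14,0) 1 'b'
  8: (0,15) 3 'bca'
  9: (15,19) 3 'bca'
  10: (19,23) 1 'b'
  11: (23,7) 2 'bd'
  12: (7,5) 1 'b'
  13: (5,11) 0 ''
  14: (11,3) 3 'cab'
  15: (3,1) 2 'ca'
  16: (1,16) 2 'ca'
  17: (16,20) 2 'ca'
  18: (20,10) 1 'c'
  19: (10,24) 0 ''
  20: (24,18) 1 'd'
  21: (18,9) 1 'd'
  22: (9,8) 1 'd'
  23: (8,22) 0 ''
  24: (22,6) 3 'ebd'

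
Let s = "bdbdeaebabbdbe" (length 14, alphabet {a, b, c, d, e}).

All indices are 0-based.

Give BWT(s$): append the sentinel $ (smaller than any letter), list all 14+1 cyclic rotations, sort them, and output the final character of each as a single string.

rank  rotation         last
    0  $bdbdeaebabbdbe  e
    1  abbdbe$bdbdeaeb  b
    2  aebabbdbe$bdbde  e
    3  babbdbe$bdbdeae  e
    4  bbdbe$bdbdeaeba  a
    5  bdbdeaebabbdbe$  $
    6  bdbe$bdbdeaebab  b
    7  bdeaebabbdbe$bd  d
    8  be$bdbdeaebabbd  d
    9  dbdeaebabbdbe$b  b
   10  dbe$bdbdeaebabb  b
   11  deaebabbdbe$bdb  b
   12  e$bdbdeaebabbdb  b
   13  eaebabbdbe$bdbd  d
   14  ebabbdbe$bdbdea  a

ebeea$bddbbbbda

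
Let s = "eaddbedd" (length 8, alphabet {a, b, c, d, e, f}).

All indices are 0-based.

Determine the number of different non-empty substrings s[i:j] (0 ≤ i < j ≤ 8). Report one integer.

31

sorted suffixes:
  #0 SA[0]=1  'addbedd'
  #1 SA[1]=4  'bedd'
  #2 SA[2]=7  'd'
  #3 SA[3]=3  'dbedd'
  #4 SA[4]=6  'dd'
  #5 SA[5]=2  'ddbedd'
  #6 SA[6]=0  'eaddbedd'
  #7 SA[7]=5  'edd'

SA = [1, 4, 7, 3, 6, 2, 0, 5]
i: (SA[i-1],SA[i]) lcp shared
  1: (1,4) 0 ''
  2: (4,7) 0 ''
  3: (7,3) 1 'd'
  4: (3,6) 1 'd'
  5: (6,2) 2 'dd'
  6: (2,0) 0 ''
  7: (0,5) 1 'e'

n(n+1)/2 = 8·9/2 = 36
Σ LCP = 0 + 0 + 0 + 1 + 1 + 2 + 0 + 1 = 5
distinct = 36 − 5 = 31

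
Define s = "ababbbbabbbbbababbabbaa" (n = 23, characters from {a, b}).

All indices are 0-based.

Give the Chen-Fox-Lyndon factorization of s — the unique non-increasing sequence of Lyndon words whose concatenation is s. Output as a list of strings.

["ababbbbabbbbb", "ababbabb", "a", "a"]

emit factor 1: 'ababbbbabbbbb' (i=0, period=13)
emit factor 2: 'ababbabb' (i=13, period=8)
emit factor 3: 'a' (i=21, period=1)
emit factor 4: 'a' (i=22, period=1)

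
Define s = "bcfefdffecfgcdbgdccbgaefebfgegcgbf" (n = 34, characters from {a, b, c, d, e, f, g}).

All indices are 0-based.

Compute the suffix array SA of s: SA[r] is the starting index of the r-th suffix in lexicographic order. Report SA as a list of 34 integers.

[21, 0, 32, 25, 19, 14, 18, 17, 12, 1, 9, 30, 13, 16, 5, 24, 8, 3, 22, 28, 33, 4, 23, 7, 2, 6, 10, 26, 20, 31, 11, 29, 15, 27]

rank→(start, suffix):
  0 → (21, 'aefebfgegcgbf')
  1 → (0, 'bcfefdffecfgcdbgdccbgaefebfgegcgbf')
  2 → (32, 'bf')
  3 → (25, 'bfgegcgbf')
  4 → (19, 'bgaefebfgegcgbf')
  5 → (14, 'bgdccbgaefebfgegcgbf')
  6 → (18, 'cbgaefebfgegcgbf')
  7 → (17, 'ccbgaefebfgegcgbf')
  8 → (12, 'cdbgdccbgaefebfgegcgbf')
  9 → (1, 'cfefdffecfgcdbgdccbgaefebfgegcgbf')
  10 → (9, 'cfgcdbgdccbgaefebfgegcgbf')
  11 → (30, 'cgbf')
  12 → (13, 'dbgdccbgaefebfgegcgbf')
  13 → (16, 'dccbgaefebfgegcgbf')
  14 → (5, 'dffecfgcdbgdccbgaefebfgegcgbf')
  15 → (24, 'ebfgegcgbf')
  16 → (8, 'ecfgcdbgdccbgaefebfgegcgbf')
  17 → (3, 'efdffecfgcdbgdccbgaefebfgegcgbf')
  18 → (22, 'efebfgegcgbf')
  19 → (28, 'egcgbf')
  20 → (33, 'f')
  21 → (4, 'fdffecfgcdbgdccbgaefebfgegcgbf')
  22 → (23, 'febfgegcgbf')
  23 → (7, 'fecfgcdbgdccbgaefebfgegcgbf')
  24 → (2, 'fefdffecfgcdbgdccbgaefebfgegcgbf')
  25 → (6, 'ffecfgcdbgdccbgaefebfgegcgbf')
  26 → (10, 'fgcdbgdccbgaefebfgegcgbf')
  27 → (26, 'fgegcgbf')
  28 → (20, 'gaefebfgegcgbf')
  29 → (31, 'gbf')
  30 → (11, 'gcdbgdccbgaefebfgegcgbf')
  31 → (29, 'gcgbf')
  32 → (15, 'gdccbgaefebfgegcgbf')
  33 → (27, 'gegcgbf')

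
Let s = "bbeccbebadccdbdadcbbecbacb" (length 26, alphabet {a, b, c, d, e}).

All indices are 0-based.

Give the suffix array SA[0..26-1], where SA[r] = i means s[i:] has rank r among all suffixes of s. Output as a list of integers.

[23, 15, 8, 25, 22, 7, 18, 0, 13, 5, 19, 1, 24, 21, 17, 4, 3, 10, 11, 14, 12, 16, 9, 6, 20, 2]

sorted suffixes:
  #0 SA[0]=23  'acb'
  #1 SA[1]=15  'adcbbecbacb'
  #2 SA[2]=8  'adccdbdadcbbecbacb'
  #3 SA[3]=25  'b'
  #4 SA[4]=22  'bacb'
  #5 SA[5]=7  'badccdbdadcbbecbacb'
  #6 SA[6]=18  'bbecbacb'
  #7 SA[7]=0  'bbeccbebadccdbdadcbbecbacb'
  #8 SA[8]=13  'bdadcbbecbacb'
  #9 SA[9]=5  'bebadccdbdadcbbecbacb'
  #10 SA[10]=19  'becbacb'
  #11 SA[11]=1  'beccbebadccdbdadcbbecbacb'
  #12 SA[12]=24  'cb'
  #13 SA[13]=21  'cbacb'
  #14 SA[14]=17  'cbbecbacb'
  #15 SA[15]=4  'cbebadccdbdadcbbecbacb'
  #16 SA[16]=3  'ccbebadccdbdadcbbecbacb'
  #17 SA[17]=10  'ccdbdadcbbecbacb'
  #18 SA[18]=11  'cdbdadcbbecbacb'
  #19 SA[19]=14  'dadcbbecbacb'
  #20 SA[20]=12  'dbdadcbbecbacb'
  #21 SA[21]=16  'dcbbecbacb'
  #22 SA[22]=9  'dccdbdadcbbecbacb'
  #23 SA[23]=6  'ebadccdbdadcbbecbacb'
  #24 SA[24]=20  'ecbacb'
  #25 SA[25]=2  'eccbebadccdbdadcbbecbacb'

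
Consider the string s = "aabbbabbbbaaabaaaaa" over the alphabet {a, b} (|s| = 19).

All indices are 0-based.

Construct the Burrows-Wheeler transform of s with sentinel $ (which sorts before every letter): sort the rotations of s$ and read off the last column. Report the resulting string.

aaaaabba$aababbbbbaa

rank  rotation              last
    0  $aabbbabbbbaaabaaaaa  a
    1  a$aabbbabbbbaaabaaaa  a
    2  aa$aabbbabbbbaaabaaa  a
    3  aaa$aabbbabbbbaaabaa  a
    4  aaaa$aabbbabbbbaaaba  a
    5  aaaaa$aabbbabbbbaaab  b
    6  aaabaaaaa$aabbbabbbb  b
    7  aabaaaaa$aabbbabbbba  a
    8  aabbbabbbbaaabaaaaa$  $
    9  abaaaaa$aabbbabbbbaa  a
   10  abbbabbbbaaabaaaaa$a  a
   11  abbbbaaabaaaaa$aabbb  b
   12  baaaaa$aabbbabbbbaaa  a
   13  baaabaaaaa$aabbbabbb  b
   14  babbbbaaabaaaaa$aabb  b
   15  bbaaabaaaaa$aabbbabb  b
   16  bbabbbbaaabaaaaa$aab  b
   17  bbbaaabaaaaa$aabbbab  b
   18  bbbabbbbaaabaaaaa$aa  a
   19  bbbbaaabaaaaa$aabbba  a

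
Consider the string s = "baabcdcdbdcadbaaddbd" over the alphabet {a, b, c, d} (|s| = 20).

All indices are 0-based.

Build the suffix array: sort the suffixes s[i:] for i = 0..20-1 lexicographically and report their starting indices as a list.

[1, 14, 2, 11, 15, 0, 13, 3, 18, 8, 10, 6, 4, 19, 12, 17, 7, 9, 5, 16]

sorted suffixes:
  #0 SA[0]=1  'aabcdcdbdcadbaaddbd'
  #1 SA[1]=14  'aaddbd'
  #2 SA[2]=2  'abcdcdbdcadbaaddbd'
  #3 SA[3]=11  'adbaaddbd'
  #4 SA[4]=15  'addbd'
  #5 SA[5]=0  'baabcdcdbdcadbaaddbd'
  #6 SA[6]=13  'baaddbd'
  #7 SA[7]=3  'bcdcdbdcadbaaddbd'
  #8 SA[8]=18  'bd'
  #9 SA[9]=8  'bdcadbaaddbd'
  #10 SA[10]=10  'cadbaaddbd'
  #11 SA[11]=6  'cdbdcadbaaddbd'
  #12 SA[12]=4  'cdcdbdcadbaaddbd'
  #13 SA[13]=19  'd'
  #14 SA[14]=12  'dbaaddbd'
  #15 SA[15]=17  'dbd'
  #16 SA[16]=7  'dbdcadbaaddbd'
  #17 SA[17]=9  'dcadbaaddbd'
  #18 SA[18]=5  'dcdbdcadbaaddbd'
  #19 SA[19]=16  'ddbd'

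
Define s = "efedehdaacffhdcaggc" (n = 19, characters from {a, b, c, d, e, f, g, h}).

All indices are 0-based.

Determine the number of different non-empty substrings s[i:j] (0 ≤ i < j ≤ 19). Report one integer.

sorted suffixes:
  #0 SA[0]=7  'aacffhdcaggc'
  #1 SA[1]=8  'acffhdcaggc'
  #2 SA[2]=15  'aggc'
  #3 SA[3]=18  'c'
  #4 SA[4]=14  'caggc'
  #5 SA[5]=9  'cffhdcaggc'
  #6 SA[6]=6  'daacffhdcaggc'
  #7 SA[7]=13  'dcaggc'
  #8 SA[8]=3  'dehdaacffhdcaggc'
  #9 SA[9]=2  'edehdaacffhdcaggc'
  #10 SA[10]=0  'efedehdaacffhdcaggc'
  #11 SA[11]=4  'ehdaacffhdcaggc'
  #12 SA[12]=1  'fedehdaacffhdcaggc'
  #13 SA[13]=10  'ffhdcaggc'
  #14 SA[14]=11  'fhdcaggc'
  #15 SA[15]=17  'gc'
  #16 SA[16]=16  'ggc'
  #17 SA[17]=5  'hdaacffhdcaggc'
  #18 SA[18]=12  'hdcaggc'

SA = [7, 8, 15, 18, 14, 9, 6, 13, 3, 2, 0, 4, 1, 10, 11, 17, 16, 5, 12]
rank  pair      lcp
   1  s[7:],s[8:]  1  'a'
   2  s[8:],s[15:]  1  'a'
   3  s[15:],s[18:]  0  ''
   4  s[18:],s[14:]  1  'c'
   5  s[14:],s[9:]  1  'c'
   6  s[9:],s[6:]  0  ''
   7  s[6:],s[13:]  1  'd'
   8  s[13:],s[3:]  1  'd'
   9  s[3:],s[2:]  0  ''
  10  s[2:],s[0:]  1  'e'
  11  s[0:],s[4:]  1  'e'
  12  s[4:],s[1:]  0  ''
  13  s[1:],s[10:]  1  'f'
  14  s[10:],s[11:]  1  'f'
  15  s[11:],s[17:]  0  ''
  16  s[17:],s[16:]  1  'g'
  17  s[16:],s[5:]  0  ''
  18  s[5:],s[12:]  2  'hd'

n(n+1)/2 = 19·20/2 = 190
Σ LCP = 0 + 1 + 1 + 0 + 1 + 1 + 0 + 1 + 1 + 0 + 1 + 1 + 0 + 1 + 1 + 0 + 1 + 0 + 2 = 13
distinct = 190 − 13 = 177

177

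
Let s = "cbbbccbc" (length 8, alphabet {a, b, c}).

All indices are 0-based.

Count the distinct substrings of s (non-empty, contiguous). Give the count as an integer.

27

sorted suffixes:
  #0 SA[0]=1  'bbbccbc'
  #1 SA[1]=2  'bbccbc'
  #2 SA[2]=6  'bc'
  #3 SA[3]=3  'bccbc'
  #4 SA[4]=7  'c'
  #5 SA[5]=0  'cbbbccbc'
  #6 SA[6]=5  'cbc'
  #7 SA[7]=4  'ccbc'

SA = [1, 2, 6, 3, 7, 0, 5, 4]
i: (SA[i-1],SA[i]) lcp shared
  1: (1,2) 2 'bb'
  2: (2,6) 1 'b'
  3: (6,3) 2 'bc'
  4: (3,7) 0 ''
  5: (7,0) 1 'c'
  6: (0,5) 2 'cb'
  7: (5,4) 1 'c'

n(n+1)/2 = 8·9/2 = 36
Σ LCP = 0 + 2 + 1 + 2 + 0 + 1 + 2 + 1 = 9
distinct = 36 − 9 = 27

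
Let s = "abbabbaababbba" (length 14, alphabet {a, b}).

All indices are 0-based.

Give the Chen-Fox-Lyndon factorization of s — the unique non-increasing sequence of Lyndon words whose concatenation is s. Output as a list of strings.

["abb", "abb", "aababbb", "a"]

emit factor 1: 'abb' (i=0, period=3)
emit factor 2: 'abb' (i=3, period=3)
emit factor 3: 'aababbb' (i=6, period=7)
emit factor 4: 'a' (i=13, period=1)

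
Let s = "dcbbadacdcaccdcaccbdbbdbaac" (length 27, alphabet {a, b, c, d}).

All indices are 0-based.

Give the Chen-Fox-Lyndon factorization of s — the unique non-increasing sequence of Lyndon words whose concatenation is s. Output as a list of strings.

emit factor 1: 'd' (i=0, period=1)
emit factor 2: 'c' (i=1, period=1)
emit factor 3: 'b' (i=2, period=1)
emit factor 4: 'b' (i=3, period=1)
emit factor 5: 'ad' (i=4, period=2)
emit factor 6: 'acdc' (i=6, period=4)
emit factor 7: 'accdc' (i=10, period=5)
emit factor 8: 'accbdbbdb' (i=15, period=9)
emit factor 9: 'aac' (i=24, period=3)

["d", "c", "b", "b", "ad", "acdc", "accdc", "accbdbbdb", "aac"]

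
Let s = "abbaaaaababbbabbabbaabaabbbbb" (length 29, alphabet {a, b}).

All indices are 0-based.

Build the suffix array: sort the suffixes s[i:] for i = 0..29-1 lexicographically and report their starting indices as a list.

rank→(start, suffix):
  0 → (3, 'aaaaababbbabbabbaabaabbbbb')
  1 → (4, 'aaaababbbabbabbaabaabbbbb')
  2 → (5, 'aaababbbabbabbaabaabbbbb')
  3 → (19, 'aabaabbbbb')
  4 → (6, 'aababbbabbabbaabaabbbbb')
  5 → (22, 'aabbbbb')
  6 → (20, 'abaabbbbb')
  7 → (7, 'ababbbabbabbaabaabbbbb')
  8 → (0, 'abbaaaaababbbabbabbaabaabbbbb')
  9 → (16, 'abbaabaabbbbb')
  10 → (13, 'abbabbaabaabbbbb')
  11 → (9, 'abbbabbabbaabaabbbbb')
  12 → (23, 'abbbbb')
  13 → (28, 'b')
  14 → (2, 'baaaaababbbabbabbaabaabbbbb')
  15 → (18, 'baabaabbbbb')
  16 → (21, 'baabbbbb')
  17 → (15, 'babbaabaabbbbb')
  18 → (12, 'babbabbaabaabbbbb')
  19 → (8, 'babbbabbabbaabaabbbbb')
  20 → (27, 'bb')
  21 → (1, 'bbaaaaababbbabbabbaabaabbbbb')
  22 → (17, 'bbaabaabbbbb')
  23 → (14, 'bbabbaabaabbbbb')
  24 → (11, 'bbabbabbaabaabbbbb')
  25 → (26, 'bbb')
  26 → (10, 'bbbabbabbaabaabbbbb')
  27 → (25, 'bbbb')
  28 → (24, 'bbbbb')

[3, 4, 5, 19, 6, 22, 20, 7, 0, 16, 13, 9, 23, 28, 2, 18, 21, 15, 12, 8, 27, 1, 17, 14, 11, 26, 10, 25, 24]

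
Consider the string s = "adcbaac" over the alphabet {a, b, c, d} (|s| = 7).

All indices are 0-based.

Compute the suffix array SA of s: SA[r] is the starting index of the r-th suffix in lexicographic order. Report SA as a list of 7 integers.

sorted suffixes:
  #0 SA[0]=4  'aac'
  #1 SA[1]=5  'ac'
  #2 SA[2]=0  'adcbaac'
  #3 SA[3]=3  'baac'
  #4 SA[4]=6  'c'
  #5 SA[5]=2  'cbaac'
  #6 SA[6]=1  'dcbaac'

[4, 5, 0, 3, 6, 2, 1]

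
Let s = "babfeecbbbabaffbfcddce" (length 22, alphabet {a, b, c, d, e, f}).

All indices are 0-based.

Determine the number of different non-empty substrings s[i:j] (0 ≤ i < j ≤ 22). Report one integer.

231

sorted suffixes:
  #0 SA[0]=10  'abaffbfcddce'
  #1 SA[1]=1  'abfeecbbbabaffbfcddce'
  #2 SA[2]=12  'affbfcddce'
  #3 SA[3]=9  'babaffbfcddce'
  #4 SA[4]=0  'babfeecbbbabaffbfcddce'
  #5 SA[5]=11  'baffbfcddce'
  #6 SA[6]=8  'bbabaffbfcddce'
  #7 SA[7]=7  'bbbabaffbfcddce'
  #8 SA[8]=15  'bfcddce'
  #9 SA[9]=2  'bfeecbbbabaffbfcddce'
  #10 SA[10]=6  'cbbbabaffbfcddce'
  #11 SA[11]=17  'cddce'
  #12 SA[12]=20  'ce'
  #13 SA[13]=19  'dce'
  #14 SA[14]=18  'ddce'
  #15 SA[15]=21  'e'
  #16 SA[16]=5  'ecbbbabaffbfcddce'
  #17 SA[17]=4  'eecbbbabaffbfcddce'
  #18 SA[18]=14  'fbfcddce'
  #19 SA[19]=16  'fcddce'
  #20 SA[20]=3  'feecbbbabaffbfcddce'
  #21 SA[21]=13  'ffbfcddce'

SA = [10, 1, 12, 9, 0, 11, 8, 7, 15, 2, 6, 17, 20, 19, 18, 21, 5, 4, 14, 16, 3, 13]
i: (SA[i-1],SA[i]) lcp shared
  1: (10,1) 2 'ab'
  2: (1,12) 1 'a'
  3: (12,9) 0 ''
  4: (9,0) 3 'bab'
  5: (0,11) 2 'ba'
  6: (11,8) 1 'b'
  7: (8,7) 2 'bb'
  8: (7,15) 1 'b'
  9: (15,2) 2 'bf'
  10: (2,6) 0 ''
  11: (6,17) 1 'c'
  12: (17,20) 1 'c'
  13: (20,19) 0 ''
  14: (19,18) 1 'd'
  15: (18,21) 0 ''
  16: (21,5) 1 'e'
  17: (5,4) 1 'e'
  18: (4,14) 0 ''
  19: (14,16) 1 'f'
  20: (16,3) 1 'f'
  21: (3,13) 1 'f'

n(n+1)/2 = 22·23/2 = 253
Σ LCP = 0 + 2 + 1 + 0 + 3 + 2 + 1 + 2 + 1 + 2 + 0 + 1 + 1 + 0 + 1 + 0 + 1 + 1 + 0 + 1 + 1 + 1 = 22
distinct = 253 − 22 = 231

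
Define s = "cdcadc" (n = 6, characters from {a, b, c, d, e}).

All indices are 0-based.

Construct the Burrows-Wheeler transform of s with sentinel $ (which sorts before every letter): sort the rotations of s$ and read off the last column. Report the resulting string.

ccdd$ac

rank  rotation last
    0  $cdcadc  c
    1  adc$cdc  c
    2  c$cdcad  d
    3  cadc$cd  d
    4  cdcadc$  $
    5  dc$cdca  a
    6  dcadc$c  c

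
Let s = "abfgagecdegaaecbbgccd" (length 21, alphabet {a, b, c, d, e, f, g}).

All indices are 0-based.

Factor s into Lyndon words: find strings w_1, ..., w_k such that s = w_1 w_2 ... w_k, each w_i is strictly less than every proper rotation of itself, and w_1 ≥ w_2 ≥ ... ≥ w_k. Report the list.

emit factor 1: 'abfgagecdeg' (i=0, period=11)
emit factor 2: 'aaecbbgccd' (i=11, period=10)

["abfgagecdeg", "aaecbbgccd"]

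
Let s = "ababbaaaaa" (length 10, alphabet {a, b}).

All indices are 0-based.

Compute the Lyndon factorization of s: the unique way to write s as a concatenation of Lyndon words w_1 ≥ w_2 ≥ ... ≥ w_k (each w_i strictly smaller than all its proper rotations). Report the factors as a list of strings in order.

emit factor 1: 'ababb' (i=0, period=5)
emit factor 2: 'a' (i=5, period=1)
emit factor 3: 'a' (i=6, period=1)
emit factor 4: 'a' (i=7, period=1)
emit factor 5: 'a' (i=8, period=1)
emit factor 6: 'a' (i=9, period=1)

["ababb", "a", "a", "a", "a", "a"]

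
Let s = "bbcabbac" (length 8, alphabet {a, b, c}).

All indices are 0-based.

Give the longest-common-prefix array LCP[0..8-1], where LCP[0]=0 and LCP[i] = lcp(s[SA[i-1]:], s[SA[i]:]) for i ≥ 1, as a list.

[0, 1, 0, 1, 2, 1, 0, 1]

rank→(start, suffix):
  0 → (3, 'abbac')
  1 → (6, 'ac')
  2 → (5, 'bac')
  3 → (4, 'bbac')
  4 → (0, 'bbcabbac')
  5 → (1, 'bcabbac')
  6 → (7, 'c')
  7 → (2, 'cabbac')

SA = [3, 6, 5, 4, 0, 1, 7, 2]
i: (SA[i-1],SA[i]) lcp shared
  1: (3,6) 1 'a'
  2: (6,5) 0 ''
  3: (5,4) 1 'b'
  4: (4,0) 2 'bb'
  5: (0,1) 1 'b'
  6: (1,7) 0 ''
  7: (7,2) 1 'c'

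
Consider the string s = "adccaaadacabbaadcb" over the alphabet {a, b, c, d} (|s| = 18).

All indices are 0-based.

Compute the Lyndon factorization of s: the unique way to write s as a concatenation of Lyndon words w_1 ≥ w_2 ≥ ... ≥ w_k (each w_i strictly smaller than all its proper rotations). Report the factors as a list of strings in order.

["adcc", "aaadacabbaadcb"]

emit factor 1: 'adcc' (i=0, period=4)
emit factor 2: 'aaadacabbaadcb' (i=4, period=14)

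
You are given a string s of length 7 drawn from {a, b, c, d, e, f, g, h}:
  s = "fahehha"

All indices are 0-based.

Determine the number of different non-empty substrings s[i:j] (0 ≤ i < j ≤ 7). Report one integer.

25

sorted suffixes:
  #0 SA[0]=6  'a'
  #1 SA[1]=1  'ahehha'
  #2 SA[2]=3  'ehha'
  #3 SA[3]=0  'fahehha'
  #4 SA[4]=5  'ha'
  #5 SA[5]=2  'hehha'
  #6 SA[6]=4  'hha'

SA = [6, 1, 3, 0, 5, 2, 4]
[i] adj suffixes → lcp
  [1] 6/1 → 1 ('a')
  [2] 1/3 → 0 ('')
  [3] 3/0 → 0 ('')
  [4] 0/5 → 0 ('')
  [5] 5/2 → 1 ('h')
  [6] 2/4 → 1 ('h')

n(n+1)/2 = 7·8/2 = 28
Σ LCP = 0 + 1 + 0 + 0 + 0 + 1 + 1 = 3
distinct = 28 − 3 = 25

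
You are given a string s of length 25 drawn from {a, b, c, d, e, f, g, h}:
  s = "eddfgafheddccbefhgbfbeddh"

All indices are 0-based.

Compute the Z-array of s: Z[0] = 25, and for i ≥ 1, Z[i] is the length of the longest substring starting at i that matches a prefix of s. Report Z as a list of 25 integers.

[25, 0, 0, 0, 0, 0, 0, 0, 3, 0, 0, 0, 0, 0, 1, 0, 0, 0, 0, 0, 0, 3, 0, 0, 0]

Z[0]=25
i=1: fresh scan; Z[1]=0
i=2: fresh scan; Z[2]=0
i=3: fresh scan; Z[3]=0
i=4: fresh scan; Z[4]=0
i=5: fresh scan; Z[5]=0
i=6: fresh scan; Z[6]=0
i=7: fresh scan; Z[7]=0
i=8: fresh scan; Z[8]=3 extend→box=[8,11)
i=9: min(r-i=2, Z[1]=0)=0; Z[9]=0
i=10: min(r-i=1, Z[2]=0)=0; Z[10]=0
i=11: fresh scan; Z[11]=0
i=12: fresh scan; Z[12]=0
i=13: fresh scan; Z[13]=0
i=14: fresh scan; Z[14]=1 extend→box=[14,15)
i=15: fresh scan; Z[15]=0
i=16: fresh scan; Z[16]=0
i=17: fresh scan; Z[17]=0
i=18: fresh scan; Z[18]=0
i=19: fresh scan; Z[19]=0
i=20: fresh scan; Z[20]=0
i=21: fresh scan; Z[21]=3 extend→box=[21,24)
i=22: min(r-i=2, Z[1]=0)=0; Z[22]=0
i=23: min(r-i=1, Z[2]=0)=0; Z[23]=0
i=24: fresh scan; Z[24]=0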